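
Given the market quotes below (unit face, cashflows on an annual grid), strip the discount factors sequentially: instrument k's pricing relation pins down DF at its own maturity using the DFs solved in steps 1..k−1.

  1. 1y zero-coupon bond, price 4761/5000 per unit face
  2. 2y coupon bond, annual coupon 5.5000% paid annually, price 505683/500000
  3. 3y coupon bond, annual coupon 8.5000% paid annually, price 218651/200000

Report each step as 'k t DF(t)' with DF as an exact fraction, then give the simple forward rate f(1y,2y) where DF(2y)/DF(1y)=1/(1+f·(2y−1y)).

1 1 4761/5000
2 2 909/1000
3 3 4309/5000
f(1y,2y) = ((4761/5000)/(909/1000) − 1)/(1) = 24/505 ≈ 4.7525%

step 1 [1y] zero: DF = P = 4761/5000 ≈ 0.952200
step 2 [2y] bond c/1=11/200: DF=(505683/500000 − 11/200·(0.952200))/(1+11/200) = 909/1000 ≈ 0.909000
step 3 [3y] bond c/1=17/200: DF=(218651/200000 − 17/200·(0.952200+0.909000))/(1+17/200) = 4309/5000 ≈ 0.861800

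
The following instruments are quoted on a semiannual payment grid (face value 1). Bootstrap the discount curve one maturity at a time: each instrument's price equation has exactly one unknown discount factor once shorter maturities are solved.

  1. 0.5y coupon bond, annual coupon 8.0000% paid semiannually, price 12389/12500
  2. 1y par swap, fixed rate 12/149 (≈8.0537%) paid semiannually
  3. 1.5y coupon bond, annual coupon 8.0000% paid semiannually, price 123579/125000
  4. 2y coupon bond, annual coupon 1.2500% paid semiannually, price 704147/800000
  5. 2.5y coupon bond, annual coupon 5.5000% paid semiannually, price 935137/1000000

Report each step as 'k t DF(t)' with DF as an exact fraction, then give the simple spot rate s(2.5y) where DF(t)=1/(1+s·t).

1 1/2 953/1000
2 1 2311/2500
3 3/2 549/625
4 2 536/625
5 5/2 4067/5000
s(2.5y) = (1/(4067/5000) − 1)/(5/2) = 1866/20335 ≈ 9.1763%

step 1 [0.5y] bond c/2=1/25: DF=(12389/12500 − 1/25·(0))/(1+1/25) = 953/1000 ≈ 0.953000
step 2 [1y] swap r/2=6/149: DF=(1 − 6/149·(0.953000))/(1+6/149) = 2311/2500 ≈ 0.924400
step 3 [1.5y] bond c/2=1/25: DF=(123579/125000 − 1/25·(0.953000+0.924400))/(1+1/25) = 549/625 ≈ 0.878400
step 4 [2y] bond c/2=1/160: DF=(704147/800000 − 1/160·(0.953000+0.924400+0.878400))/(1+1/160) = 536/625 ≈ 0.857600
step 5 [2.5y] bond c/2=11/400: DF=(935137/1000000 − 11/400·(0.953000+0.924400+0.878400+0.857600))/(1+11/400) = 4067/5000 ≈ 0.813400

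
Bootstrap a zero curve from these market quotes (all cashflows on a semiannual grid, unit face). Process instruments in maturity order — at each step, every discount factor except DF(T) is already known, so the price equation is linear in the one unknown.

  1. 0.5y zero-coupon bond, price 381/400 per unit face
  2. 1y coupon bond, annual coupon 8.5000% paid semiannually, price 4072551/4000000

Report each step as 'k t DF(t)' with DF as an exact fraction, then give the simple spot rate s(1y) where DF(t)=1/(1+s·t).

1 1/2 381/400
2 1 4689/5000
s(1y) = (1/(4689/5000) − 1)/(1) = 311/4689 ≈ 6.6325%

step 1 [0.5y] zero: DF = P = 381/400 ≈ 0.952500
step 2 [1y] bond c/2=17/400: DF=(4072551/4000000 − 17/400·(0.952500))/(1+17/400) = 4689/5000 ≈ 0.937800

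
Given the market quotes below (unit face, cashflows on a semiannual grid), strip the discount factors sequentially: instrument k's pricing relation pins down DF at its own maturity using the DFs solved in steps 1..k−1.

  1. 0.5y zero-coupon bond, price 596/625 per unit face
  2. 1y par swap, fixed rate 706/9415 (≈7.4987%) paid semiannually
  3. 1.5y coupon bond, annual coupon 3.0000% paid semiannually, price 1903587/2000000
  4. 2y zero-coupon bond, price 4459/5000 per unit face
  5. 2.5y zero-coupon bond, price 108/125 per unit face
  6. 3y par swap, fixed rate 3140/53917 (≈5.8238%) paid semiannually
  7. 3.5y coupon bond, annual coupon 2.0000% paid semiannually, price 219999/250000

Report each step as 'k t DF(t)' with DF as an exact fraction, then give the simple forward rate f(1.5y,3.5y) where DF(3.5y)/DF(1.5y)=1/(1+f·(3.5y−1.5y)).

1 1/2 596/625
2 1 4647/5000
3 3/2 9099/10000
4 2 4459/5000
5 5/2 108/125
6 3 843/1000
7 7/2 8179/10000
f(1.5y,3.5y) = ((9099/10000)/(8179/10000) − 1)/(2) = 460/8179 ≈ 5.6242%

step 1 [0.5y] zero: DF = P = 596/625 ≈ 0.953600
step 2 [1y] swap r/2=353/9415: DF=(1 − 353/9415·(0.953600))/(1+353/9415) = 4647/5000 ≈ 0.929400
step 3 [1.5y] bond c/2=3/200: DF=(1903587/2000000 − 3/200·(0.953600+0.929400))/(1+3/200) = 9099/10000 ≈ 0.909900
step 4 [2y] zero: DF = P = 4459/5000 ≈ 0.891800
step 5 [2.5y] zero: DF = P = 108/125 ≈ 0.864000
step 6 [3y] swap r/2=1570/53917: DF=(1 − 1570/53917·(0.953600+0.929400+0.909900+0.891800+0.864000))/(1+1570/53917) = 843/1000 ≈ 0.843000
step 7 [3.5y] bond c/2=1/100: DF=(219999/250000 − 1/100·(0.953600+0.929400+0.909900+0.891800+0.864000+0.843000))/(1+1/100) = 8179/10000 ≈ 0.817900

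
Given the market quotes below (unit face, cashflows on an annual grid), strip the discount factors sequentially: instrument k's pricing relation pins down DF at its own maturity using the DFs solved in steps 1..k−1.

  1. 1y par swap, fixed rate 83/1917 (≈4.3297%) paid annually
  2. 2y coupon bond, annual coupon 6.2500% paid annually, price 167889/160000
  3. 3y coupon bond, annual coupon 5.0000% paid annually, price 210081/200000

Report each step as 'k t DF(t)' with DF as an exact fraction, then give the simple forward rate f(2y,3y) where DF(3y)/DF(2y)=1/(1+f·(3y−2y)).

step 1 [1y] swap r/1=83/1917: DF=(1 − 83/1917·(0))/(1+83/1917) = 1917/2000 ≈ 0.958500
step 2 [2y] bond c/1=1/16: DF=(167889/160000 − 1/16·(0.958500))/(1+1/16) = 582/625 ≈ 0.931200
step 3 [3y] bond c/1=1/20: DF=(210081/200000 − 1/20·(0.958500+0.931200))/(1+1/20) = 569/625 ≈ 0.910400

1 1 1917/2000
2 2 582/625
3 3 569/625
f(2y,3y) = ((582/625)/(569/625) − 1)/(1) = 13/569 ≈ 2.2847%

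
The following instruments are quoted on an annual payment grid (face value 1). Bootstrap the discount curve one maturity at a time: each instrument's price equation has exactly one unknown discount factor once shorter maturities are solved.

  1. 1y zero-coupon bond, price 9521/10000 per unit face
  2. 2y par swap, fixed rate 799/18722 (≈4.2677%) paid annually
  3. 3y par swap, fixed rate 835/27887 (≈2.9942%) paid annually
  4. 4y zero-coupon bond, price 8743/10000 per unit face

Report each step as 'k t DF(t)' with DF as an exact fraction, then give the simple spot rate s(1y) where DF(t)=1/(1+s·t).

step 1 [1y] zero: DF = P = 9521/10000 ≈ 0.952100
step 2 [2y] swap r/1=799/18722: DF=(1 − 799/18722·(0.952100))/(1+799/18722) = 9201/10000 ≈ 0.920100
step 3 [3y] swap r/1=835/27887: DF=(1 − 835/27887·(0.952100+0.920100))/(1+835/27887) = 1833/2000 ≈ 0.916500
step 4 [4y] zero: DF = P = 8743/10000 ≈ 0.874300

1 1 9521/10000
2 2 9201/10000
3 3 1833/2000
4 4 8743/10000
s(1y) = (1/(9521/10000) − 1)/(1) = 479/9521 ≈ 5.0310%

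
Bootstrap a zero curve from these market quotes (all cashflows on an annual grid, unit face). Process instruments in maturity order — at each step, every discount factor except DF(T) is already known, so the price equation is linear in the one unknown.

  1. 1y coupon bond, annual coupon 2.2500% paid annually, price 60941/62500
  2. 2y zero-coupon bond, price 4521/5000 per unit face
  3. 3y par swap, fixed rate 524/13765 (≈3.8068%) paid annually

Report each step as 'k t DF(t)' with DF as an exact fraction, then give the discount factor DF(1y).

step 1 [1y] bond c/1=9/400: DF=(60941/62500 − 9/400·(0))/(1+9/400) = 596/625 ≈ 0.953600
step 2 [2y] zero: DF = P = 4521/5000 ≈ 0.904200
step 3 [3y] swap r/1=524/13765: DF=(1 − 524/13765·(0.953600+0.904200))/(1+524/13765) = 1119/1250 ≈ 0.895200

1 1 596/625
2 2 4521/5000
3 3 1119/1250
DF(1y) = 596/625 ≈ 0.953600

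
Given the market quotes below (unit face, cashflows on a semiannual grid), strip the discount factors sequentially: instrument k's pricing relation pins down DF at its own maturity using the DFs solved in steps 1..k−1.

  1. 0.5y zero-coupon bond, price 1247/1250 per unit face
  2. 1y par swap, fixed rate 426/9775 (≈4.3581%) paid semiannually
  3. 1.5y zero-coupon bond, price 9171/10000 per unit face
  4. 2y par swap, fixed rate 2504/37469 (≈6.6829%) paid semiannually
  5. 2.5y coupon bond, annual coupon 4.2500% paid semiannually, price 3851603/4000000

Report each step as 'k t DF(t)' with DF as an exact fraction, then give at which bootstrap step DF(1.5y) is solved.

step 1 [0.5y] zero: DF = P = 1247/1250 ≈ 0.997600
step 2 [1y] swap r/2=213/9775: DF=(1 − 213/9775·(0.997600))/(1+213/9775) = 4787/5000 ≈ 0.957400
step 3 [1.5y] zero: DF = P = 9171/10000 ≈ 0.917100
step 4 [2y] swap r/2=1252/37469: DF=(1 − 1252/37469·(0.997600+0.957400+0.917100))/(1+1252/37469) = 2187/2500 ≈ 0.874800
step 5 [2.5y] bond c/2=17/800: DF=(3851603/4000000 − 17/800·(0.997600+0.957400+0.917100+0.874800))/(1+17/800) = 8649/10000 ≈ 0.864900

1 1/2 1247/1250
2 1 4787/5000
3 3/2 9171/10000
4 2 2187/2500
5 5/2 8649/10000
DF(1.5y) is solved at step 3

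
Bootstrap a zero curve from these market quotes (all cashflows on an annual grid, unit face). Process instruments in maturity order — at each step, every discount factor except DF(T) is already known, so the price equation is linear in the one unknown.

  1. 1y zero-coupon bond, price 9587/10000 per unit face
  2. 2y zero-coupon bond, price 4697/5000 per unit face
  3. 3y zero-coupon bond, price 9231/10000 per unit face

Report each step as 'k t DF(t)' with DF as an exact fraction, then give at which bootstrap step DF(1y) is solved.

1 1 9587/10000
2 2 4697/5000
3 3 9231/10000
DF(1y) is solved at step 1

step 1 [1y] zero: DF = P = 9587/10000 ≈ 0.958700
step 2 [2y] zero: DF = P = 4697/5000 ≈ 0.939400
step 3 [3y] zero: DF = P = 9231/10000 ≈ 0.923100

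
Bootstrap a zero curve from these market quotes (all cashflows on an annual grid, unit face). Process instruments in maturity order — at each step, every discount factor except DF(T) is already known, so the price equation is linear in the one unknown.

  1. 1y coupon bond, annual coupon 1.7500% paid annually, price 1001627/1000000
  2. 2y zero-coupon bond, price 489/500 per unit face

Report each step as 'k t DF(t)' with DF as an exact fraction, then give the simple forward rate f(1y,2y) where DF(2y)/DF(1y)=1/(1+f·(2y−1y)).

1 1 2461/2500
2 2 489/500
f(1y,2y) = ((2461/2500)/(489/500) − 1)/(1) = 16/2445 ≈ 0.6544%

step 1 [1y] bond c/1=7/400: DF=(1001627/1000000 − 7/400·(0))/(1+7/400) = 2461/2500 ≈ 0.984400
step 2 [2y] zero: DF = P = 489/500 ≈ 0.978000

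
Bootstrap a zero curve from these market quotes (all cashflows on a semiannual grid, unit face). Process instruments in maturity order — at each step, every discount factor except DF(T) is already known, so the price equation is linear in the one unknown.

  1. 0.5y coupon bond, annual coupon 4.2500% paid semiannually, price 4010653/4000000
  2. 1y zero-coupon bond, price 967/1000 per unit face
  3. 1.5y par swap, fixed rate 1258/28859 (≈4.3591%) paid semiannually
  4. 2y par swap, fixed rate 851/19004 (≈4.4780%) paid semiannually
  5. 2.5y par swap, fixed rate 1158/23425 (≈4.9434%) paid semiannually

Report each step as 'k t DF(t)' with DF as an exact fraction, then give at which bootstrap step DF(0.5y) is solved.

1 1/2 4909/5000
2 1 967/1000
3 3/2 9371/10000
4 2 9149/10000
5 5/2 4421/5000
DF(0.5y) is solved at step 1

step 1 [0.5y] bond c/2=17/800: DF=(4010653/4000000 − 17/800·(0))/(1+17/800) = 4909/5000 ≈ 0.981800
step 2 [1y] zero: DF = P = 967/1000 ≈ 0.967000
step 3 [1.5y] swap r/2=629/28859: DF=(1 − 629/28859·(0.981800+0.967000))/(1+629/28859) = 9371/10000 ≈ 0.937100
step 4 [2y] swap r/2=851/38008: DF=(1 − 851/38008·(0.981800+0.967000+0.937100))/(1+851/38008) = 9149/10000 ≈ 0.914900
step 5 [2.5y] swap r/2=579/23425: DF=(1 − 579/23425·(0.981800+0.967000+0.937100+0.914900))/(1+579/23425) = 4421/5000 ≈ 0.884200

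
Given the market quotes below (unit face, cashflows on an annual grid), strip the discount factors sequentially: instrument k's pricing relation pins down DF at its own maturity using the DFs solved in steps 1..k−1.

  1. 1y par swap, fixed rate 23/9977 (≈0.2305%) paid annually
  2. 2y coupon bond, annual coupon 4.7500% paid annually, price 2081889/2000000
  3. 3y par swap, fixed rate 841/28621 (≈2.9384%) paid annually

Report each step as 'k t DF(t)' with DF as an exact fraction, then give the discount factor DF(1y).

step 1 [1y] swap r/1=23/9977: DF=(1 − 23/9977·(0))/(1+23/9977) = 9977/10000 ≈ 0.997700
step 2 [2y] bond c/1=19/400: DF=(2081889/2000000 − 19/400·(0.997700))/(1+19/400) = 1897/2000 ≈ 0.948500
step 3 [3y] swap r/1=841/28621: DF=(1 − 841/28621·(0.997700+0.948500))/(1+841/28621) = 9159/10000 ≈ 0.915900

1 1 9977/10000
2 2 1897/2000
3 3 9159/10000
DF(1y) = 9977/10000 ≈ 0.997700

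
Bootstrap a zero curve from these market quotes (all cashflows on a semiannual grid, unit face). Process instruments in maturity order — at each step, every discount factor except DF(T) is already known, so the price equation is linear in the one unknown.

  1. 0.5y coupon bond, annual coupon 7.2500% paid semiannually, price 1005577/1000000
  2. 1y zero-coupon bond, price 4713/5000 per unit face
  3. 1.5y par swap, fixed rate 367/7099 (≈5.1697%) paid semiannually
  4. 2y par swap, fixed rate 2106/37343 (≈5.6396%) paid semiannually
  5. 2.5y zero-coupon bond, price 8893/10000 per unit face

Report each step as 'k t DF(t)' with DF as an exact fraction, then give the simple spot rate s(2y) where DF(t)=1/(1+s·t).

1 1/2 1213/1250
2 1 4713/5000
3 3/2 4633/5000
4 2 8947/10000
5 5/2 8893/10000
s(2y) = (1/(8947/10000) − 1)/(2) = 1053/17894 ≈ 5.8847%

step 1 [0.5y] bond c/2=29/800: DF=(1005577/1000000 − 29/800·(0))/(1+29/800) = 1213/1250 ≈ 0.970400
step 2 [1y] zero: DF = P = 4713/5000 ≈ 0.942600
step 3 [1.5y] swap r/2=367/14198: DF=(1 − 367/14198·(0.970400+0.942600))/(1+367/14198) = 4633/5000 ≈ 0.926600
step 4 [2y] swap r/2=1053/37343: DF=(1 − 1053/37343·(0.970400+0.942600+0.926600))/(1+1053/37343) = 8947/10000 ≈ 0.894700
step 5 [2.5y] zero: DF = P = 8893/10000 ≈ 0.889300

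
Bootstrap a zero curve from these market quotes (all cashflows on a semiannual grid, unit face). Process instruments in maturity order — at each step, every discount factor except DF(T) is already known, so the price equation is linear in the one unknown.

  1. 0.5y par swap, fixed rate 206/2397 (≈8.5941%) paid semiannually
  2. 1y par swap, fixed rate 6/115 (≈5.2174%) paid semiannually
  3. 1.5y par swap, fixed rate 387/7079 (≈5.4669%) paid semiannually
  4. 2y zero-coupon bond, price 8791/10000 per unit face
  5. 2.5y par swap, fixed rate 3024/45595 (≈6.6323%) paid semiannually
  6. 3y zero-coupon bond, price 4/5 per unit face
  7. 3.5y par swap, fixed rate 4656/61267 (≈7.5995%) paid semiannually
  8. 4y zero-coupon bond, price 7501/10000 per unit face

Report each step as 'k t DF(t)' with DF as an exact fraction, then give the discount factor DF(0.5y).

step 1 [0.5y] swap r/2=103/2397: DF=(1 − 103/2397·(0))/(1+103/2397) = 2397/2500 ≈ 0.958800
step 2 [1y] swap r/2=3/115: DF=(1 − 3/115·(0.958800))/(1+3/115) = 4751/5000 ≈ 0.950200
step 3 [1.5y] swap r/2=387/14158: DF=(1 − 387/14158·(0.958800+0.950200))/(1+387/14158) = 4613/5000 ≈ 0.922600
step 4 [2y] zero: DF = P = 8791/10000 ≈ 0.879100
step 5 [2.5y] swap r/2=1512/45595: DF=(1 − 1512/45595·(0.958800+0.950200+0.922600+0.879100))/(1+1512/45595) = 1061/1250 ≈ 0.848800
step 6 [3y] zero: DF = P = 4/5 ≈ 0.800000
step 7 [3.5y] swap r/2=2328/61267: DF=(1 − 2328/61267·(0.958800+0.950200+0.922600+0.879100+0.848800+0.800000))/(1+2328/61267) = 959/1250 ≈ 0.767200
step 8 [4y] zero: DF = P = 7501/10000 ≈ 0.750100

1 1/2 2397/2500
2 1 4751/5000
3 3/2 4613/5000
4 2 8791/10000
5 5/2 1061/1250
6 3 4/5
7 7/2 959/1250
8 4 7501/10000
DF(0.5y) = 2397/2500 ≈ 0.958800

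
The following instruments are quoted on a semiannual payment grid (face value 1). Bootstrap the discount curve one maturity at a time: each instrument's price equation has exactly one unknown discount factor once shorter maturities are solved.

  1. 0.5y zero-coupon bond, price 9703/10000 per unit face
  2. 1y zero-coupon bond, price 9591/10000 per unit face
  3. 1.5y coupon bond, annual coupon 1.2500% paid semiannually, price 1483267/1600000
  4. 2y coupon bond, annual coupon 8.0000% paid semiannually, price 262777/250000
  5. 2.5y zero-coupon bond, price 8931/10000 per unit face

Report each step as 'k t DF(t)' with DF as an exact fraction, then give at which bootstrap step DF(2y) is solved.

step 1 [0.5y] zero: DF = P = 9703/10000 ≈ 0.970300
step 2 [1y] zero: DF = P = 9591/10000 ≈ 0.959100
step 3 [1.5y] bond c/2=1/160: DF=(1483267/1600000 − 1/160·(0.970300+0.959100))/(1+1/160) = 9093/10000 ≈ 0.909300
step 4 [2y] bond c/2=1/25: DF=(262777/250000 − 1/25·(0.970300+0.959100+0.909300))/(1+1/25) = 1803/2000 ≈ 0.901500
step 5 [2.5y] zero: DF = P = 8931/10000 ≈ 0.893100

1 1/2 9703/10000
2 1 9591/10000
3 3/2 9093/10000
4 2 1803/2000
5 5/2 8931/10000
DF(2y) is solved at step 4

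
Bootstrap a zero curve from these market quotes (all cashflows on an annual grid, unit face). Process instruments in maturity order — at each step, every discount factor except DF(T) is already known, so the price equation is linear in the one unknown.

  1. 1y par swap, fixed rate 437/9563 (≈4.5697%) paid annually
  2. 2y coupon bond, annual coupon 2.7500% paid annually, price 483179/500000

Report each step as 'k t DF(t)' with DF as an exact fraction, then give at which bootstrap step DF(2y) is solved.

step 1 [1y] swap r/1=437/9563: DF=(1 − 437/9563·(0))/(1+437/9563) = 9563/10000 ≈ 0.956300
step 2 [2y] bond c/1=11/400: DF=(483179/500000 − 11/400·(0.956300))/(1+11/400) = 9149/10000 ≈ 0.914900

1 1 9563/10000
2 2 9149/10000
DF(2y) is solved at step 2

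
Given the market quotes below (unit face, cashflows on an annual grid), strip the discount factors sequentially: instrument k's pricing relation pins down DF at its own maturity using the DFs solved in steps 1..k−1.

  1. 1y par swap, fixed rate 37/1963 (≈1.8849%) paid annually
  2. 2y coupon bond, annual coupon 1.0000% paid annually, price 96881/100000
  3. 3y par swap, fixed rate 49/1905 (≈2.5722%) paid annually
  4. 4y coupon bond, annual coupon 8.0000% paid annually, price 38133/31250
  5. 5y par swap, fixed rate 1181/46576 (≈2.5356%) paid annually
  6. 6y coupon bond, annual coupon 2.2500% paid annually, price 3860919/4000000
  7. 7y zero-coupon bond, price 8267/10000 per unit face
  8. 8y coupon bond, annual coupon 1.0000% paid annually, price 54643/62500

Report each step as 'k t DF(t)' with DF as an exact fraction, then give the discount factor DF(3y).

step 1 [1y] swap r/1=37/1963: DF=(1 − 37/1963·(0))/(1+37/1963) = 1963/2000 ≈ 0.981500
step 2 [2y] bond c/1=1/100: DF=(96881/100000 − 1/100·(0.981500))/(1+1/100) = 1899/2000 ≈ 0.949500
step 3 [3y] swap r/1=49/1905: DF=(1 − 49/1905·(0.981500+0.949500))/(1+49/1905) = 1853/2000 ≈ 0.926500
step 4 [4y] bond c/1=2/25: DF=(38133/31250 − 2/25·(0.981500+0.949500+0.926500))/(1+2/25) = 4591/5000 ≈ 0.918200
step 5 [5y] swap r/1=1181/46576: DF=(1 − 1181/46576·(0.981500+0.949500+0.926500+0.918200))/(1+1181/46576) = 8819/10000 ≈ 0.881900
step 6 [6y] bond c/1=9/400: DF=(3860919/4000000 − 9/400·(0.981500+0.949500+0.926500+0.918200+0.881900))/(1+9/400) = 1683/2000 ≈ 0.841500
step 7 [7y] zero: DF = P = 8267/10000 ≈ 0.826700
step 8 [8y] bond c/1=1/100: DF=(54643/62500 − 1/100·(0.981500+0.949500+0.926500+0.918200+0.881900+0.841500+0.826700))/(1+1/100) = 803/1000 ≈ 0.803000

1 1 1963/2000
2 2 1899/2000
3 3 1853/2000
4 4 4591/5000
5 5 8819/10000
6 6 1683/2000
7 7 8267/10000
8 8 803/1000
DF(3y) = 1853/2000 ≈ 0.926500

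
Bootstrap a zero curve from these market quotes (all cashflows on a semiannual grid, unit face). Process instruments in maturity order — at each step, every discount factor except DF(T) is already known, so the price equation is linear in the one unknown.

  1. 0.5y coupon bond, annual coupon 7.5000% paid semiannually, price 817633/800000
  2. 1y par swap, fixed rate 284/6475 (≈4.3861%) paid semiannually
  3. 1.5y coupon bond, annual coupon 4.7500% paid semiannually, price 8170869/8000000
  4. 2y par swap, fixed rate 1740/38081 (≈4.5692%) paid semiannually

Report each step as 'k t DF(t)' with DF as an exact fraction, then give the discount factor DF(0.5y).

step 1 [0.5y] bond c/2=3/80: DF=(817633/800000 − 3/80·(0))/(1+3/80) = 9851/10000 ≈ 0.985100
step 2 [1y] swap r/2=142/6475: DF=(1 − 142/6475·(0.985100))/(1+142/6475) = 4787/5000 ≈ 0.957400
step 3 [1.5y] bond c/2=19/800: DF=(8170869/8000000 − 19/800·(0.985100+0.957400))/(1+19/800) = 4763/5000 ≈ 0.952600
step 4 [2y] swap r/2=870/38081: DF=(1 − 870/38081·(0.985100+0.957400+0.952600))/(1+870/38081) = 913/1000 ≈ 0.913000

1 1/2 9851/10000
2 1 4787/5000
3 3/2 4763/5000
4 2 913/1000
DF(0.5y) = 9851/10000 ≈ 0.985100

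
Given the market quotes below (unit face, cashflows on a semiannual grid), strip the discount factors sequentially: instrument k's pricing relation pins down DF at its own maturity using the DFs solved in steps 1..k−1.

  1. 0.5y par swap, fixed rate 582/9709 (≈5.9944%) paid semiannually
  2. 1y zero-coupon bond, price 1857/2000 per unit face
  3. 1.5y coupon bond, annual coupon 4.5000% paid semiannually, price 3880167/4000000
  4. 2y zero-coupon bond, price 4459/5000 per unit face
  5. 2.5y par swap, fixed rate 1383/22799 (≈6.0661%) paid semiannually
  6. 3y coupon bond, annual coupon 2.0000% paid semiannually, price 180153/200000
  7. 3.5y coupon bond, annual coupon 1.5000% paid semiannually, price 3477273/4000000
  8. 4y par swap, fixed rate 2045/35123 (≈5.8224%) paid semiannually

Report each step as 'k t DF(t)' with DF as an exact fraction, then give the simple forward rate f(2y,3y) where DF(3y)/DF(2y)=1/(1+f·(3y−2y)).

1 1/2 9709/10000
2 1 1857/2000
3 3/2 9069/10000
4 2 4459/5000
5 5/2 8617/10000
6 3 8467/10000
7 7/2 4113/5000
8 4 1591/2000
f(2y,3y) = ((4459/5000)/(8467/10000) − 1)/(1) = 451/8467 ≈ 5.3266%

step 1 [0.5y] swap r/2=291/9709: DF=(1 − 291/9709·(0))/(1+291/9709) = 9709/10000 ≈ 0.970900
step 2 [1y] zero: DF = P = 1857/2000 ≈ 0.928500
step 3 [1.5y] bond c/2=9/400: DF=(3880167/4000000 − 9/400·(0.970900+0.928500))/(1+9/400) = 9069/10000 ≈ 0.906900
step 4 [2y] zero: DF = P = 4459/5000 ≈ 0.891800
step 5 [2.5y] swap r/2=1383/45598: DF=(1 − 1383/45598·(0.970900+0.928500+0.906900+0.891800))/(1+1383/45598) = 8617/10000 ≈ 0.861700
step 6 [3y] bond c/2=1/100: DF=(180153/200000 − 1/100·(0.970900+0.928500+0.906900+0.891800+0.861700))/(1+1/100) = 8467/10000 ≈ 0.846700
step 7 [3.5y] bond c/2=3/400: DF=(3477273/4000000 − 3/400·(0.970900+0.928500+0.906900+0.891800+0.861700+0.846700))/(1+3/400) = 4113/5000 ≈ 0.822600
step 8 [4y] swap r/2=2045/70246: DF=(1 − 2045/70246·(0.970900+0.928500+0.906900+0.891800+0.861700+0.846700+0.822600))/(1+2045/70246) = 1591/2000 ≈ 0.795500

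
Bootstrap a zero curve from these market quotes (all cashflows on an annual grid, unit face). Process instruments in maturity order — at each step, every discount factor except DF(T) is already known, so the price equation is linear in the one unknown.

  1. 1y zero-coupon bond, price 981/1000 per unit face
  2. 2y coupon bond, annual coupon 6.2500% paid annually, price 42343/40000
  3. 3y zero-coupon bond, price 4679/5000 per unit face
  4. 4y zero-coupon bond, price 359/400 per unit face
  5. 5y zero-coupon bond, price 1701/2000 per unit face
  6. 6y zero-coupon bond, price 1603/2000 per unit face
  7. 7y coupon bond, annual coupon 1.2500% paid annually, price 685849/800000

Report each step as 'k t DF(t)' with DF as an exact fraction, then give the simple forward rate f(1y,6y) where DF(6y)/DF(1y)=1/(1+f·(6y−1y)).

1 1 981/1000
2 2 4693/5000
3 3 4679/5000
4 4 359/400
5 5 1701/2000
6 6 1603/2000
7 7 39/50
f(1y,6y) = ((981/1000)/(1603/2000) − 1)/(5) = 359/8015 ≈ 4.4791%

step 1 [1y] zero: DF = P = 981/1000 ≈ 0.981000
step 2 [2y] bond c/1=1/16: DF=(42343/40000 − 1/16·(0.981000))/(1+1/16) = 4693/5000 ≈ 0.938600
step 3 [3y] zero: DF = P = 4679/5000 ≈ 0.935800
step 4 [4y] zero: DF = P = 359/400 ≈ 0.897500
step 5 [5y] zero: DF = P = 1701/2000 ≈ 0.850500
step 6 [6y] zero: DF = P = 1603/2000 ≈ 0.801500
step 7 [7y] bond c/1=1/80: DF=(685849/800000 − 1/80·(0.981000+0.938600+0.935800+0.897500+0.850500+0.801500))/(1+1/80) = 39/50 ≈ 0.780000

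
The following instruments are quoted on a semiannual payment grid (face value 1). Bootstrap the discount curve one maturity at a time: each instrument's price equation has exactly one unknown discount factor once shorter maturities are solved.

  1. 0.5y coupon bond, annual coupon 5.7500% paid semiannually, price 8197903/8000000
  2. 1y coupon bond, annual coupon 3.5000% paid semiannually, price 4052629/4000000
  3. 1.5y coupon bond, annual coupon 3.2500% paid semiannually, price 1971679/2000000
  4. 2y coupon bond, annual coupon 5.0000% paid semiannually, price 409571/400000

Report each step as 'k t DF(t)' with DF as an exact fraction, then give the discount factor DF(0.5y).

step 1 [0.5y] bond c/2=23/800: DF=(8197903/8000000 − 23/800·(0))/(1+23/800) = 9961/10000 ≈ 0.996100
step 2 [1y] bond c/2=7/400: DF=(4052629/4000000 − 7/400·(0.996100))/(1+7/400) = 4893/5000 ≈ 0.978600
step 3 [1.5y] bond c/2=13/800: DF=(1971679/2000000 − 13/800·(0.996100+0.978600))/(1+13/800) = 1877/2000 ≈ 0.938500
step 4 [2y] bond c/2=1/40: DF=(409571/400000 − 1/40·(0.996100+0.978600+0.938500))/(1+1/40) = 9279/10000 ≈ 0.927900

1 1/2 9961/10000
2 1 4893/5000
3 3/2 1877/2000
4 2 9279/10000
DF(0.5y) = 9961/10000 ≈ 0.996100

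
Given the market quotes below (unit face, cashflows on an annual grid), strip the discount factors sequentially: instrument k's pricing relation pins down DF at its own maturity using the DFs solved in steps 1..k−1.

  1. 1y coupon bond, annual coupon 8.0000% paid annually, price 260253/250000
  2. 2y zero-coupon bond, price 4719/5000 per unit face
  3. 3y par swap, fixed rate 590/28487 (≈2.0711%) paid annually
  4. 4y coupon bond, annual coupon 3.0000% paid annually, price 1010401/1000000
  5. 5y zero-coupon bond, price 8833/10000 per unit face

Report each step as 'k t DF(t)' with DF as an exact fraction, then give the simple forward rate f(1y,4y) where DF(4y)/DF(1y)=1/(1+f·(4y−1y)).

step 1 [1y] bond c/1=2/25: DF=(260253/250000 − 2/25·(0))/(1+2/25) = 9639/10000 ≈ 0.963900
step 2 [2y] zero: DF = P = 4719/5000 ≈ 0.943800
step 3 [3y] swap r/1=590/28487: DF=(1 − 590/28487·(0.963900+0.943800))/(1+590/28487) = 941/1000 ≈ 0.941000
step 4 [4y] bond c/1=3/100: DF=(1010401/1000000 − 3/100·(0.963900+0.943800+0.941000))/(1+3/100) = 449/500 ≈ 0.898000
step 5 [5y] zero: DF = P = 8833/10000 ≈ 0.883300

1 1 9639/10000
2 2 4719/5000
3 3 941/1000
4 4 449/500
5 5 8833/10000
f(1y,4y) = ((9639/10000)/(449/500) − 1)/(3) = 659/26940 ≈ 2.4462%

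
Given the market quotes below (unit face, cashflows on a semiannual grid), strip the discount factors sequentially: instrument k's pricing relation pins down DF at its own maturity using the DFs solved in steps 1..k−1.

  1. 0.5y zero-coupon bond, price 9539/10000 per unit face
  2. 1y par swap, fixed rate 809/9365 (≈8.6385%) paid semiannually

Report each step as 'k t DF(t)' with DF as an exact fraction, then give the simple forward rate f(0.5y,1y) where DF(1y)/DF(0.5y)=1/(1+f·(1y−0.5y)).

1 1/2 9539/10000
2 1 9191/10000
f(0.5y,1y) = ((9539/10000)/(9191/10000) − 1)/(1/2) = 696/9191 ≈ 7.5726%

step 1 [0.5y] zero: DF = P = 9539/10000 ≈ 0.953900
step 2 [1y] swap r/2=809/18730: DF=(1 − 809/18730·(0.953900))/(1+809/18730) = 9191/10000 ≈ 0.919100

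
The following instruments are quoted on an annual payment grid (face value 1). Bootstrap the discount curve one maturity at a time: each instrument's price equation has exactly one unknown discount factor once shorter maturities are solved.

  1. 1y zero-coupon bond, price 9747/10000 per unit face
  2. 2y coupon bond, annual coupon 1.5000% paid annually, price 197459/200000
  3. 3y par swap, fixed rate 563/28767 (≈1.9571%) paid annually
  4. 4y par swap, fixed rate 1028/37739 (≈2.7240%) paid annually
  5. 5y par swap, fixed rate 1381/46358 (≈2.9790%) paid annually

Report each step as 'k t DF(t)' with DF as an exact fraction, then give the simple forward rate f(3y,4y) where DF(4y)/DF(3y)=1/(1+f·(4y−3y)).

step 1 [1y] zero: DF = P = 9747/10000 ≈ 0.974700
step 2 [2y] bond c/1=3/200: DF=(197459/200000 − 3/200·(0.974700))/(1+3/200) = 9583/10000 ≈ 0.958300
step 3 [3y] swap r/1=563/28767: DF=(1 − 563/28767·(0.974700+0.958300))/(1+563/28767) = 9437/10000 ≈ 0.943700
step 4 [4y] swap r/1=1028/37739: DF=(1 − 1028/37739·(0.974700+0.958300+0.943700))/(1+1028/37739) = 2243/2500 ≈ 0.897200
step 5 [5y] swap r/1=1381/46358: DF=(1 − 1381/46358·(0.974700+0.958300+0.943700+0.897200))/(1+1381/46358) = 8619/10000 ≈ 0.861900

1 1 9747/10000
2 2 9583/10000
3 3 9437/10000
4 4 2243/2500
5 5 8619/10000
f(3y,4y) = ((9437/10000)/(2243/2500) − 1)/(1) = 465/8972 ≈ 5.1828%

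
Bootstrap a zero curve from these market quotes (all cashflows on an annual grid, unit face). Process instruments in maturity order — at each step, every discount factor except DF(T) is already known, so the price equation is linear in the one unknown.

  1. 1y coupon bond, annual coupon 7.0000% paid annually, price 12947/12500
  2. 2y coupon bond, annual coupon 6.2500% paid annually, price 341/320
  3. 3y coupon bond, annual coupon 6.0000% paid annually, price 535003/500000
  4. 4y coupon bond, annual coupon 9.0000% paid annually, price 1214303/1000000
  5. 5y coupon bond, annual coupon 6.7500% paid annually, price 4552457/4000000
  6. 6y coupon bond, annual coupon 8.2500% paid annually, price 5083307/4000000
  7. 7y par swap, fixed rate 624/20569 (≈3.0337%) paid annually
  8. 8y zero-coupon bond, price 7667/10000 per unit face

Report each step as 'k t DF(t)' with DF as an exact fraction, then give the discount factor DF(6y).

1 1 121/125
2 2 473/500
3 3 9011/10000
4 4 551/625
5 5 2081/2500
6 6 518/625
7 7 508/625
8 8 7667/10000
DF(6y) = 518/625 ≈ 0.828800

step 1 [1y] bond c/1=7/100: DF=(12947/12500 − 7/100·(0))/(1+7/100) = 121/125 ≈ 0.968000
step 2 [2y] bond c/1=1/16: DF=(341/320 − 1/16·(0.968000))/(1+1/16) = 473/500 ≈ 0.946000
step 3 [3y] bond c/1=3/50: DF=(535003/500000 − 3/50·(0.968000+0.946000))/(1+3/50) = 9011/10000 ≈ 0.901100
step 4 [4y] bond c/1=9/100: DF=(1214303/1000000 − 9/100·(0.968000+0.946000+0.901100))/(1+9/100) = 551/625 ≈ 0.881600
step 5 [5y] bond c/1=27/400: DF=(4552457/4000000 − 27/400·(0.968000+0.946000+0.901100+0.881600))/(1+27/400) = 2081/2500 ≈ 0.832400
step 6 [6y] bond c/1=33/400: DF=(5083307/4000000 − 33/400·(0.968000+0.946000+0.901100+0.881600+0.832400))/(1+33/400) = 518/625 ≈ 0.828800
step 7 [7y] swap r/1=624/20569: DF=(1 − 624/20569·(0.968000+0.946000+0.901100+0.881600+0.832400+0.828800))/(1+624/20569) = 508/625 ≈ 0.812800
step 8 [8y] zero: DF = P = 7667/10000 ≈ 0.766700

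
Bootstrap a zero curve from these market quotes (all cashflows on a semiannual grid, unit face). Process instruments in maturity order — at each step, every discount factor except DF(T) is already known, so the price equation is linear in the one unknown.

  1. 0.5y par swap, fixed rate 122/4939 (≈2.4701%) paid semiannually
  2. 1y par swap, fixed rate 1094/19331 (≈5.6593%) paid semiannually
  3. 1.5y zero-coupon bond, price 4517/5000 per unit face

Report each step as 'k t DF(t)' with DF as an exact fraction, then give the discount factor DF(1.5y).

step 1 [0.5y] swap r/2=61/4939: DF=(1 − 61/4939·(0))/(1+61/4939) = 4939/5000 ≈ 0.987800
step 2 [1y] swap r/2=547/19331: DF=(1 − 547/19331·(0.987800))/(1+547/19331) = 9453/10000 ≈ 0.945300
step 3 [1.5y] zero: DF = P = 4517/5000 ≈ 0.903400

1 1/2 4939/5000
2 1 9453/10000
3 3/2 4517/5000
DF(1.5y) = 4517/5000 ≈ 0.903400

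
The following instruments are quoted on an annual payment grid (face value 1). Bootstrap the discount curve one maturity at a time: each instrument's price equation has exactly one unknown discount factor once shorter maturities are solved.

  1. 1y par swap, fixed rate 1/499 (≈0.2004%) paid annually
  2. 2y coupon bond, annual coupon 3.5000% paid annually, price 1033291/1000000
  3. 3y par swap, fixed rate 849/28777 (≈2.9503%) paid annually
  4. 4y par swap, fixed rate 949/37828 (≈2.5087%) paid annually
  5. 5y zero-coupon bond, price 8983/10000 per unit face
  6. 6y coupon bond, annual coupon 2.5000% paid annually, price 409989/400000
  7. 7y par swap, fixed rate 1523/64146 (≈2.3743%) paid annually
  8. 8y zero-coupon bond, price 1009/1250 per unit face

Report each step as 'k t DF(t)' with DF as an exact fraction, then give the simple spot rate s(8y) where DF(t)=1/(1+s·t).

1 1 499/500
2 2 4823/5000
3 3 9151/10000
4 4 9051/10000
5 5 8983/10000
6 6 4429/5000
7 7 8477/10000
8 8 1009/1250
s(8y) = (1/(1009/1250) − 1)/(8) = 241/8072 ≈ 2.9856%

step 1 [1y] swap r/1=1/499: DF=(1 − 1/499·(0))/(1+1/499) = 499/500 ≈ 0.998000
step 2 [2y] bond c/1=7/200: DF=(1033291/1000000 − 7/200·(0.998000))/(1+7/200) = 4823/5000 ≈ 0.964600
step 3 [3y] swap r/1=849/28777: DF=(1 − 849/28777·(0.998000+0.964600))/(1+849/28777) = 9151/10000 ≈ 0.915100
step 4 [4y] swap r/1=949/37828: DF=(1 − 949/37828·(0.998000+0.964600+0.915100))/(1+949/37828) = 9051/10000 ≈ 0.905100
step 5 [5y] zero: DF = P = 8983/10000 ≈ 0.898300
step 6 [6y] bond c/1=1/40: DF=(409989/400000 − 1/40·(0.998000+0.964600+0.915100+0.905100+0.898300))/(1+1/40) = 4429/5000 ≈ 0.885800
step 7 [7y] swap r/1=1523/64146: DF=(1 − 1523/64146·(0.998000+0.964600+0.915100+0.905100+0.898300+0.885800))/(1+1523/64146) = 8477/10000 ≈ 0.847700
step 8 [8y] zero: DF = P = 1009/1250 ≈ 0.807200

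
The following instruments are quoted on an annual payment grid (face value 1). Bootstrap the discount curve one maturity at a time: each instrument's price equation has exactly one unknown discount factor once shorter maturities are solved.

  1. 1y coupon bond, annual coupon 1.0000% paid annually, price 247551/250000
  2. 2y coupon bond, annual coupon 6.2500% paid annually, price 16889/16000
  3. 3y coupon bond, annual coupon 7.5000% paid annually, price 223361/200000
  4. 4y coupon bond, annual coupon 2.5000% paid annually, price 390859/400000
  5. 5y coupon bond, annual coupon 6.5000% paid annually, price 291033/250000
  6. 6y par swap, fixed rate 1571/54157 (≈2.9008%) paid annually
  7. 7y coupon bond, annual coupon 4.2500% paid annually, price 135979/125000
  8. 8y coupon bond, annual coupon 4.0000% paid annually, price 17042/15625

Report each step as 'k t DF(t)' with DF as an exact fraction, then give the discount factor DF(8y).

1 1 2451/2500
2 2 4679/5000
3 3 2263/2500
4 4 1769/2000
5 5 8669/10000
6 6 8429/10000
7 7 8227/10000
8 8 1011/1250
DF(8y) = 1011/1250 ≈ 0.808800

step 1 [1y] bond c/1=1/100: DF=(247551/250000 − 1/100·(0))/(1+1/100) = 2451/2500 ≈ 0.980400
step 2 [2y] bond c/1=1/16: DF=(16889/16000 − 1/16·(0.980400))/(1+1/16) = 4679/5000 ≈ 0.935800
step 3 [3y] bond c/1=3/40: DF=(223361/200000 − 3/40·(0.980400+0.935800))/(1+3/40) = 2263/2500 ≈ 0.905200
step 4 [4y] bond c/1=1/40: DF=(390859/400000 − 1/40·(0.980400+0.935800+0.905200))/(1+1/40) = 1769/2000 ≈ 0.884500
step 5 [5y] bond c/1=13/200: DF=(291033/250000 − 13/200·(0.980400+0.935800+0.905200+0.884500))/(1+13/200) = 8669/10000 ≈ 0.866900
step 6 [6y] swap r/1=1571/54157: DF=(1 − 1571/54157·(0.980400+0.935800+0.905200+0.884500+0.866900))/(1+1571/54157) = 8429/10000 ≈ 0.842900
step 7 [7y] bond c/1=17/400: DF=(135979/125000 − 17/400·(0.980400+0.935800+0.905200+0.884500+0.866900+0.842900))/(1+17/400) = 8227/10000 ≈ 0.822700
step 8 [8y] bond c/1=1/25: DF=(17042/15625 − 1/25·(0.980400+0.935800+0.905200+0.884500+0.866900+0.842900+0.822700))/(1+1/25) = 1011/1250 ≈ 0.808800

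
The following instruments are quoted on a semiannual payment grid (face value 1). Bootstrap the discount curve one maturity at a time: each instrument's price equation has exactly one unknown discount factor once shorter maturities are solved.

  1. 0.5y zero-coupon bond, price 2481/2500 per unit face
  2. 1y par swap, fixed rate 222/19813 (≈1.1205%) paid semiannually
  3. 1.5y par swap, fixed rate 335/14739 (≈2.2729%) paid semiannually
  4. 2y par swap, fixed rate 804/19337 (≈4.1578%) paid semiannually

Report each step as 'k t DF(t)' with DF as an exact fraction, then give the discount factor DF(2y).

step 1 [0.5y] zero: DF = P = 2481/2500 ≈ 0.992400
step 2 [1y] swap r/2=111/19813: DF=(1 − 111/19813·(0.992400))/(1+111/19813) = 9889/10000 ≈ 0.988900
step 3 [1.5y] swap r/2=335/29478: DF=(1 − 335/29478·(0.992400+0.988900))/(1+335/29478) = 1933/2000 ≈ 0.966500
step 4 [2y] swap r/2=402/19337: DF=(1 − 402/19337·(0.992400+0.988900+0.966500))/(1+402/19337) = 2299/2500 ≈ 0.919600

1 1/2 2481/2500
2 1 9889/10000
3 3/2 1933/2000
4 2 2299/2500
DF(2y) = 2299/2500 ≈ 0.919600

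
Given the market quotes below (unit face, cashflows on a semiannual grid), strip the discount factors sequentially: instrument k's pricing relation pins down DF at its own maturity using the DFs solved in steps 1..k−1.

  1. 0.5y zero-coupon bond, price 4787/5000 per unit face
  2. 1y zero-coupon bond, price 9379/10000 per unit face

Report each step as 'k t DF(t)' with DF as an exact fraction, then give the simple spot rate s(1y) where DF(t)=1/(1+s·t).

1 1/2 4787/5000
2 1 9379/10000
s(1y) = (1/(9379/10000) − 1)/(1) = 621/9379 ≈ 6.6212%

step 1 [0.5y] zero: DF = P = 4787/5000 ≈ 0.957400
step 2 [1y] zero: DF = P = 9379/10000 ≈ 0.937900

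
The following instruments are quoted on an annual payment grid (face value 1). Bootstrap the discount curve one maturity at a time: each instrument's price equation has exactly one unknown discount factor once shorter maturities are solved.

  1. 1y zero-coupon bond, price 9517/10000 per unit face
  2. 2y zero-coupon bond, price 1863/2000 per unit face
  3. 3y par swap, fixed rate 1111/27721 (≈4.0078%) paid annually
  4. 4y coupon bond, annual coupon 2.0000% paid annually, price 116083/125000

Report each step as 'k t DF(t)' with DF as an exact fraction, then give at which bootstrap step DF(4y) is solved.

1 1 9517/10000
2 2 1863/2000
3 3 8889/10000
4 4 8561/10000
DF(4y) is solved at step 4

step 1 [1y] zero: DF = P = 9517/10000 ≈ 0.951700
step 2 [2y] zero: DF = P = 1863/2000 ≈ 0.931500
step 3 [3y] swap r/1=1111/27721: DF=(1 − 1111/27721·(0.951700+0.931500))/(1+1111/27721) = 8889/10000 ≈ 0.888900
step 4 [4y] bond c/1=1/50: DF=(116083/125000 − 1/50·(0.951700+0.931500+0.888900))/(1+1/50) = 8561/10000 ≈ 0.856100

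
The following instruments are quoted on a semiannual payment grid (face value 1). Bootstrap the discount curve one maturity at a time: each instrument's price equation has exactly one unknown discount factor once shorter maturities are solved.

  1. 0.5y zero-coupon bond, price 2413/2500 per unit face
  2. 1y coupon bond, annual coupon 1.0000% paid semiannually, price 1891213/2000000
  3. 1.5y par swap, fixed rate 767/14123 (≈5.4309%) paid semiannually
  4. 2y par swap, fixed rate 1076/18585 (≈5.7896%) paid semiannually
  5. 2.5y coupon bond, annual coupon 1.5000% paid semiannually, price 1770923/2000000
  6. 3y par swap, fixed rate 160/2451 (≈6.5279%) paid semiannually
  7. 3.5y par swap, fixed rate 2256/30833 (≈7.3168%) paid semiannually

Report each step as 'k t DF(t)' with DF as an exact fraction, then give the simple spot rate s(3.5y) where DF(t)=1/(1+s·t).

step 1 [0.5y] zero: DF = P = 2413/2500 ≈ 0.965200
step 2 [1y] bond c/2=1/200: DF=(1891213/2000000 − 1/200·(0.965200))/(1+1/200) = 9361/10000 ≈ 0.936100
step 3 [1.5y] swap r/2=767/28246: DF=(1 − 767/28246·(0.965200+0.936100))/(1+767/28246) = 9233/10000 ≈ 0.923300
step 4 [2y] swap r/2=538/18585: DF=(1 − 538/18585·(0.965200+0.936100+0.923300))/(1+538/18585) = 2231/2500 ≈ 0.892400
step 5 [2.5y] bond c/2=3/400: DF=(1770923/2000000 − 3/400·(0.965200+0.936100+0.923300+0.892400))/(1+3/400) = 532/625 ≈ 0.851200
step 6 [3y] swap r/2=80/2451: DF=(1 − 80/2451·(0.965200+0.936100+0.923300+0.892400+0.851200))/(1+80/2451) = 103/125 ≈ 0.824000
step 7 [3.5y] swap r/2=1128/30833: DF=(1 − 1128/30833·(0.965200+0.936100+0.923300+0.892400+0.851200+0.824000))/(1+1128/30833) = 484/625 ≈ 0.774400

1 1/2 2413/2500
2 1 9361/10000
3 3/2 9233/10000
4 2 2231/2500
5 5/2 532/625
6 3 103/125
7 7/2 484/625
s(3.5y) = (1/(484/625) − 1)/(7/2) = 141/1694 ≈ 8.3235%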